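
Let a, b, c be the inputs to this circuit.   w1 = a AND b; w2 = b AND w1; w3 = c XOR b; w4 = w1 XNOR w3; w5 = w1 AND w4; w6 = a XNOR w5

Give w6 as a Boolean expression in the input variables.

w1 = a AND b
w3 = c XOR b
w4 = w1 XNOR w3 = (a AND b) XNOR (c XOR b)
w5 = w1 AND w4 = (a AND b) AND ((a AND b) XNOR (c XOR b))
w6 = a XNOR w5 = a XNOR ((a AND b) AND ((a AND b) XNOR (c XOR b)))

a XNOR ((a AND b) AND ((a AND b) XNOR (c XOR b)))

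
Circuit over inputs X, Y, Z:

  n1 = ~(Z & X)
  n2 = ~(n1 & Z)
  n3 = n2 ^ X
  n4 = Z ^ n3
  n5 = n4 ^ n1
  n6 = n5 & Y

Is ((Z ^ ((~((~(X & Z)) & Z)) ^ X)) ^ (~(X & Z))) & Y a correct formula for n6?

Yes

n1 = ~(Z & X)
n2 = ~(n1 & Z) = ~((~(Z & X)) & Z)
n3 = n2 ^ X = (~((~(Z & X)) & Z)) ^ X
n4 = Z ^ n3 = Z ^ ((~((~(Z & X)) & Z)) ^ X)
n5 = n4 ^ n1 = (Z ^ ((~((~(Z & X)) & Z)) ^ X)) ^ (~(Z & X))
n6 = n5 & Y = ((Z ^ ((~((~(Z & X)) & Z)) ^ X)) ^ (~(Z & X))) & Y
At X=0, Y=0, Z=0: circuit gives 0, formula gives 0.
At X=1, Y=1, Z=0: circuit gives 1, formula gives 1.
Agrees on all 8 inputs.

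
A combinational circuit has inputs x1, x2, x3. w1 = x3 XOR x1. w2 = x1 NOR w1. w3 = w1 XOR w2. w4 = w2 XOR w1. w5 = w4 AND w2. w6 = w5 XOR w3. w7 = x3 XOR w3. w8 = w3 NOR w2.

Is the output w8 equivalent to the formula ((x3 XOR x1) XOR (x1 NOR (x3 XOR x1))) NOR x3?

w1 = x3 XOR x1
w2 = x1 NOR w1 = x1 NOR (x3 XOR x1)
w3 = w1 XOR w2 = (x3 XOR x1) XOR (x1 NOR (x3 XOR x1))
w8 = w3 NOR w2 = ((x3 XOR x1) XOR (x1 NOR (x3 XOR x1))) NOR (x1 NOR (x3 XOR x1))
At x1=1, x2=0, x3=1: circuit gives 1, formula gives 0.

No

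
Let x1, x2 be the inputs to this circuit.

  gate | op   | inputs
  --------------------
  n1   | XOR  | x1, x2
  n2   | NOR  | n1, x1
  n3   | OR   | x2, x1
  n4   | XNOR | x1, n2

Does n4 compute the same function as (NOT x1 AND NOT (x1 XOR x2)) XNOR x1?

n1 = x1 XOR x2
n2 = n1 NOR x1 = (x1 XOR x2) NOR x1
n4 = x1 XNOR n2 = x1 XNOR ((x1 XOR x2) NOR x1)
At x1=0, x2=0: circuit gives 0, formula gives 0.
At x1=0, x2=1: circuit gives 1, formula gives 1.
Agrees on all 4 inputs.

Yes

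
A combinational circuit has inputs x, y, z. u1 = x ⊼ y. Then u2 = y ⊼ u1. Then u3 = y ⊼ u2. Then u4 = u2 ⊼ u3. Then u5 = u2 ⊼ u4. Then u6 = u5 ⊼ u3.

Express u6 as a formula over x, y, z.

((y ⊼ (x ⊼ y)) ⊼ ((y ⊼ (x ⊼ y)) ⊼ (y ⊼ (y ⊼ (x ⊼ y))))) ⊼ (y ⊼ (y ⊼ (x ⊼ y)))

u1 = x ⊼ y
u2 = y ⊼ u1 = y ⊼ (x ⊼ y)
u3 = y ⊼ u2 = y ⊼ (y ⊼ (x ⊼ y))
u4 = u2 ⊼ u3 = (y ⊼ (x ⊼ y)) ⊼ (y ⊼ (y ⊼ (x ⊼ y)))
u5 = u2 ⊼ u4 = (y ⊼ (x ⊼ y)) ⊼ ((y ⊼ (x ⊼ y)) ⊼ (y ⊼ (y ⊼ (x ⊼ y))))
u6 = u5 ⊼ u3 = ((y ⊼ (x ⊼ y)) ⊼ ((y ⊼ (x ⊼ y)) ⊼ (y ⊼ (y ⊼ (x ⊼ y))))) ⊼ (y ⊼ (y ⊼ (x ⊼ y)))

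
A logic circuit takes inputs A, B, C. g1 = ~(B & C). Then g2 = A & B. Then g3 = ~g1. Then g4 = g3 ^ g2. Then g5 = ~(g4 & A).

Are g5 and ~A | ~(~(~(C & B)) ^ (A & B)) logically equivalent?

g1 = ~(B & C)
g2 = A & B
g3 = ~g1 = ~(~(B & C))
g4 = g3 ^ g2 = ~(~(B & C)) ^ (A & B)
g5 = ~(g4 & A) = ~((~(~(B & C)) ^ (A & B)) & A)
At A=1, B=1, C=0: circuit gives 0, formula gives 0.
At A=0, B=0, C=0: circuit gives 1, formula gives 1.
Agrees on all 8 inputs.

Yes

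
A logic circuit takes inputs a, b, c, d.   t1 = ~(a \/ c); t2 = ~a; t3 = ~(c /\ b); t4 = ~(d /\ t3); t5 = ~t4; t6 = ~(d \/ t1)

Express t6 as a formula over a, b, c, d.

~(d \/ (~(a \/ c)))

t1 = ~(a \/ c)
t6 = ~(d \/ t1) = ~(d \/ (~(a \/ c)))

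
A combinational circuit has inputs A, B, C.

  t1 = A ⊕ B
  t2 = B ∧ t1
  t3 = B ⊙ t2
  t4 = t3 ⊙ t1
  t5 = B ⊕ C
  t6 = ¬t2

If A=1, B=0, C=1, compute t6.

t1 = 1 ⊕ 0 = 1
t2 = 0 ∧ 1 = 0
t6 = ¬0 = 1

1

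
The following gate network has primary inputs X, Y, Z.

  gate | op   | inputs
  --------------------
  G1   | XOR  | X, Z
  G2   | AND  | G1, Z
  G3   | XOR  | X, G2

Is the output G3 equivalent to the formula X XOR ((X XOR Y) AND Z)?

No

G1 = X XOR Z
G2 = G1 AND Z = (X XOR Z) AND Z
G3 = X XOR G2 = X XOR ((X XOR Z) AND Z)
At X=0, Y=0, Z=1: circuit gives 1, formula gives 0.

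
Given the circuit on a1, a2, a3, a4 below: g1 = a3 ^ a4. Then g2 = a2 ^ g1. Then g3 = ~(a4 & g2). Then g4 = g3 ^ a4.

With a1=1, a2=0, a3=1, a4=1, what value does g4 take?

g1 = 1 ^ 1 = 0
g2 = 0 ^ 0 = 0
g3 = ~(1 & 0) = 1
g4 = 1 ^ 1 = 0

0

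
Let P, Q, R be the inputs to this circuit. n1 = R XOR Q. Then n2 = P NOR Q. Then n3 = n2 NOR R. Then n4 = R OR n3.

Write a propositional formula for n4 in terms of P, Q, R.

n2 = P NOR Q
n3 = n2 NOR R = (P NOR Q) NOR R
n4 = R OR n3 = R OR ((P NOR Q) NOR R)

R OR ((P NOR Q) NOR R)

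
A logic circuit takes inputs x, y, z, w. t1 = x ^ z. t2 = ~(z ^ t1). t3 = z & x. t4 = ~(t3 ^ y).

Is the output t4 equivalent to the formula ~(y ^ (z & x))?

Yes

t3 = z & x
t4 = ~(t3 ^ y) = ~((z & x) ^ y)
At x=0, y=1, z=0, w=0: circuit gives 0, formula gives 0.
At x=0, y=0, z=0, w=0: circuit gives 1, formula gives 1.
Agrees on all 16 inputs.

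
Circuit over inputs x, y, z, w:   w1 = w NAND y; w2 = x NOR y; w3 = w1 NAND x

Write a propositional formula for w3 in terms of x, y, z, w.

(w NAND y) NAND x

w1 = w NAND y
w3 = w1 NAND x = (w NAND y) NAND x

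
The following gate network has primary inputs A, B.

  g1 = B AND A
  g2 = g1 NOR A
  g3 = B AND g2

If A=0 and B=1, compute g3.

g1 = 1 AND 0 = 0
g2 = 0 NOR 0 = 1
g3 = 1 AND 1 = 1

1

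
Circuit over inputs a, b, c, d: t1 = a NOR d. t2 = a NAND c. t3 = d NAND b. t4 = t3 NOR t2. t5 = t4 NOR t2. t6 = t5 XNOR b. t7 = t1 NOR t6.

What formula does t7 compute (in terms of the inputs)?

(a NOR d) NOR ((((d NAND b) NOR (a NAND c)) NOR (a NAND c)) XNOR b)

t1 = a NOR d
t2 = a NAND c
t3 = d NAND b
t4 = t3 NOR t2 = (d NAND b) NOR (a NAND c)
t5 = t4 NOR t2 = ((d NAND b) NOR (a NAND c)) NOR (a NAND c)
t6 = t5 XNOR b = (((d NAND b) NOR (a NAND c)) NOR (a NAND c)) XNOR b
t7 = t1 NOR t6 = (a NOR d) NOR ((((d NAND b) NOR (a NAND c)) NOR (a NAND c)) XNOR b)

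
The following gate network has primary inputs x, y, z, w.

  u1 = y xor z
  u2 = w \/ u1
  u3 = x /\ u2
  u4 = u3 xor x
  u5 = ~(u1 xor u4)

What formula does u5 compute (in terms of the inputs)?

~((y xor z) xor ((x /\ (w \/ (y xor z))) xor x))

u1 = y xor z
u2 = w \/ u1 = w \/ (y xor z)
u3 = x /\ u2 = x /\ (w \/ (y xor z))
u4 = u3 xor x = (x /\ (w \/ (y xor z))) xor x
u5 = ~(u1 xor u4) = ~((y xor z) xor ((x /\ (w \/ (y xor z))) xor x))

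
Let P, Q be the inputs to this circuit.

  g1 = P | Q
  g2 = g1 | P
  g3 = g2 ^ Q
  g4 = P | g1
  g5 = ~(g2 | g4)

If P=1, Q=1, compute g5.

g1 = 1 | 1 = 1
g2 = 1 | 1 = 1
g4 = 1 | 1 = 1
g5 = ~(1 | 1) = 0

0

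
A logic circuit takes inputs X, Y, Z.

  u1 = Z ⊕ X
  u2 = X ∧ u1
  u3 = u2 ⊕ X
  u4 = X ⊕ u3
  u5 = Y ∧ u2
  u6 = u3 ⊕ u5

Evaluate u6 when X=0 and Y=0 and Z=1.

u1 = 1 ⊕ 0 = 1
u2 = 0 ∧ 1 = 0
u3 = 0 ⊕ 0 = 0
u5 = 0 ∧ 0 = 0
u6 = 0 ⊕ 0 = 0

0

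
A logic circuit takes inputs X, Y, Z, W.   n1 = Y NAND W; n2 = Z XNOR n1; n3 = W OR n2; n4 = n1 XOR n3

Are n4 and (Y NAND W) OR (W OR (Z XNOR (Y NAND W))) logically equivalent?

n1 = Y NAND W
n2 = Z XNOR n1 = Z XNOR (Y NAND W)
n3 = W OR n2 = W OR (Z XNOR (Y NAND W))
n4 = n1 XOR n3 = (Y NAND W) XOR (W OR (Z XNOR (Y NAND W)))
At X=0, Y=0, Z=0, W=1: circuit gives 0, formula gives 1.

No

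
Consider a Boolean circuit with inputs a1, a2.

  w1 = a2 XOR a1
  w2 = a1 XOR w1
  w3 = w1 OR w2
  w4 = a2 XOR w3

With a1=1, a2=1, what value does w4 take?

0

w1 = 1 XOR 1 = 0
w2 = 1 XOR 0 = 1
w3 = 0 OR 1 = 1
w4 = 1 XOR 1 = 0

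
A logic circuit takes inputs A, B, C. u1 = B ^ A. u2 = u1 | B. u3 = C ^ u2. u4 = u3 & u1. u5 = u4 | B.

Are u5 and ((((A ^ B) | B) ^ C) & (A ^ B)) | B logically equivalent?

u1 = B ^ A
u2 = u1 | B = (B ^ A) | B
u3 = C ^ u2 = C ^ ((B ^ A) | B)
u4 = u3 & u1 = (C ^ ((B ^ A) | B)) & (B ^ A)
u5 = u4 | B = ((C ^ ((B ^ A) | B)) & (B ^ A)) | B
At A=0, B=0, C=0: circuit gives 0, formula gives 0.
At A=0, B=1, C=0: circuit gives 1, formula gives 1.
Agrees on all 8 inputs.

Yes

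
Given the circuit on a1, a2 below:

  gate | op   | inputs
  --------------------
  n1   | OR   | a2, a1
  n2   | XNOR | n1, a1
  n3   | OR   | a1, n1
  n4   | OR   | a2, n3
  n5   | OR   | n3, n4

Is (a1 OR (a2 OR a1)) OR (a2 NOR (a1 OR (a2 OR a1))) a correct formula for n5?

No

n1 = a2 OR a1
n3 = a1 OR n1 = a1 OR (a2 OR a1)
n4 = a2 OR n3 = a2 OR (a1 OR (a2 OR a1))
n5 = n3 OR n4 = (a1 OR (a2 OR a1)) OR (a2 OR (a1 OR (a2 OR a1)))
At a1=0, a2=0: circuit gives 0, formula gives 1.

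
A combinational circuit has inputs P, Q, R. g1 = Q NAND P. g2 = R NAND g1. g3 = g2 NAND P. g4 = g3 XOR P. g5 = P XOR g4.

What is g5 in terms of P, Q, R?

P XOR (((R NAND (Q NAND P)) NAND P) XOR P)

g1 = Q NAND P
g2 = R NAND g1 = R NAND (Q NAND P)
g3 = g2 NAND P = (R NAND (Q NAND P)) NAND P
g4 = g3 XOR P = ((R NAND (Q NAND P)) NAND P) XOR P
g5 = P XOR g4 = P XOR (((R NAND (Q NAND P)) NAND P) XOR P)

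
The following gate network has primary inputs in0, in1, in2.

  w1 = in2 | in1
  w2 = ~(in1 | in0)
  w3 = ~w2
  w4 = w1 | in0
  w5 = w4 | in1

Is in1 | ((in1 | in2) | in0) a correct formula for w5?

Yes

w1 = in2 | in1
w4 = w1 | in0 = (in2 | in1) | in0
w5 = w4 | in1 = ((in2 | in1) | in0) | in1
At in0=0, in1=0, in2=0: circuit gives 0, formula gives 0.
At in0=0, in1=0, in2=1: circuit gives 1, formula gives 1.
Agrees on all 8 inputs.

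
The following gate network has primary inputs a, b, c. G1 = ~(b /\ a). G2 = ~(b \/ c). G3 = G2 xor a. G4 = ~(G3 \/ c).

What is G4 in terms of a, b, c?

~(((~(b \/ c)) xor a) \/ c)

G2 = ~(b \/ c)
G3 = G2 xor a = (~(b \/ c)) xor a
G4 = ~(G3 \/ c) = ~(((~(b \/ c)) xor a) \/ c)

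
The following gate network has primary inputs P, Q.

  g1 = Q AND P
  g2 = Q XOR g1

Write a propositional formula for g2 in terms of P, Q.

Q XOR (Q AND P)

g1 = Q AND P
g2 = Q XOR g1 = Q XOR (Q AND P)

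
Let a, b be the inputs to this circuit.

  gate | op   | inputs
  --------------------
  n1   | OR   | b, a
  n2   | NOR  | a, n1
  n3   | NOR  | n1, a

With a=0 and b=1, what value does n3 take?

0

n1 = 1 OR 0 = 1
n3 = 1 NOR 0 = 0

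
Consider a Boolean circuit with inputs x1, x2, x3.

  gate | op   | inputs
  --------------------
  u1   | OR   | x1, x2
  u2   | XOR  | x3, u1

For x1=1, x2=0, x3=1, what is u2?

u1 = 1 OR 0 = 1
u2 = 1 XOR 1 = 0

0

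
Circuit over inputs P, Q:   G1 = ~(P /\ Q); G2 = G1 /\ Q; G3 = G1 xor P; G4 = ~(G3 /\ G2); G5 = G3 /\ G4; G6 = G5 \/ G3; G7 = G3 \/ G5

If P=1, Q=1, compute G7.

G1 = ~(1 /\ 1) = 0
G2 = 0 /\ 1 = 0
G3 = 0 xor 1 = 1
G4 = ~(1 /\ 0) = 1
G5 = 1 /\ 1 = 1
G7 = 1 \/ 1 = 1

1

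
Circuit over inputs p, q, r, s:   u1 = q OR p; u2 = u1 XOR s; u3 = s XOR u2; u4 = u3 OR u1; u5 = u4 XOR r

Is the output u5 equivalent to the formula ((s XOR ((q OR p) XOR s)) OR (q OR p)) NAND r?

No

u1 = q OR p
u2 = u1 XOR s = (q OR p) XOR s
u3 = s XOR u2 = s XOR ((q OR p) XOR s)
u4 = u3 OR u1 = (s XOR ((q OR p) XOR s)) OR (q OR p)
u5 = u4 XOR r = ((s XOR ((q OR p) XOR s)) OR (q OR p)) XOR r
At p=0, q=0, r=0, s=0: circuit gives 0, formula gives 1.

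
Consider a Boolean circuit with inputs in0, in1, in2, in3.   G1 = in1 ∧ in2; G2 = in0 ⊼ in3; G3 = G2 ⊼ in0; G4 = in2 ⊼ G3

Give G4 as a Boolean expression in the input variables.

G2 = in0 ⊼ in3
G3 = G2 ⊼ in0 = (in0 ⊼ in3) ⊼ in0
G4 = in2 ⊼ G3 = in2 ⊼ ((in0 ⊼ in3) ⊼ in0)

in2 ⊼ ((in0 ⊼ in3) ⊼ in0)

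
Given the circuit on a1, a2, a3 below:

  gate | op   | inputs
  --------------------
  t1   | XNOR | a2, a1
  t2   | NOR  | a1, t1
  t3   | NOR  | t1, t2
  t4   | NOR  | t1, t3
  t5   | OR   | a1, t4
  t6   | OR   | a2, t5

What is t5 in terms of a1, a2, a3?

a1 OR ((a2 XNOR a1) NOR ((a2 XNOR a1) NOR (a1 NOR (a2 XNOR a1))))

t1 = a2 XNOR a1
t2 = a1 NOR t1 = a1 NOR (a2 XNOR a1)
t3 = t1 NOR t2 = (a2 XNOR a1) NOR (a1 NOR (a2 XNOR a1))
t4 = t1 NOR t3 = (a2 XNOR a1) NOR ((a2 XNOR a1) NOR (a1 NOR (a2 XNOR a1)))
t5 = a1 OR t4 = a1 OR ((a2 XNOR a1) NOR ((a2 XNOR a1) NOR (a1 NOR (a2 XNOR a1))))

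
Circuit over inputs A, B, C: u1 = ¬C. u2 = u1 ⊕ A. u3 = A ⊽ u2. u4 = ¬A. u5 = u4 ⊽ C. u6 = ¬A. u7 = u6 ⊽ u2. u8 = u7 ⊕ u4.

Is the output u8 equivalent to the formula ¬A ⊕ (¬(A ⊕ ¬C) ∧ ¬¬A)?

u1 = ¬C
u2 = u1 ⊕ A = ¬C ⊕ A
u4 = ¬A
u6 = ¬A
u7 = u6 ⊽ u2 = ¬A ⊽ (¬C ⊕ A)
u8 = u7 ⊕ u4 = (¬A ⊽ (¬C ⊕ A)) ⊕ ¬A
At A=1, B=0, C=1: circuit gives 0, formula gives 0.
At A=0, B=0, C=0: circuit gives 1, formula gives 1.
Agrees on all 8 inputs.

Yes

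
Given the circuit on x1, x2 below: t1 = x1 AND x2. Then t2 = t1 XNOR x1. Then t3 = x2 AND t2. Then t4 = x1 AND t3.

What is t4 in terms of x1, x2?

t1 = x1 AND x2
t2 = t1 XNOR x1 = (x1 AND x2) XNOR x1
t3 = x2 AND t2 = x2 AND ((x1 AND x2) XNOR x1)
t4 = x1 AND t3 = x1 AND (x2 AND ((x1 AND x2) XNOR x1))

x1 AND (x2 AND ((x1 AND x2) XNOR x1))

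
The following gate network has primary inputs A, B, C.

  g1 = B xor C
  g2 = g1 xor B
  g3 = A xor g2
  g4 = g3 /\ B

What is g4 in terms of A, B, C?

(A xor ((B xor C) xor B)) /\ B

g1 = B xor C
g2 = g1 xor B = (B xor C) xor B
g3 = A xor g2 = A xor ((B xor C) xor B)
g4 = g3 /\ B = (A xor ((B xor C) xor B)) /\ B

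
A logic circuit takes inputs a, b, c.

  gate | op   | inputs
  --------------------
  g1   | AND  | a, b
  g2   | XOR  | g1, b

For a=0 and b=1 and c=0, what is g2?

g1 = 0 AND 1 = 0
g2 = 0 XOR 1 = 1

1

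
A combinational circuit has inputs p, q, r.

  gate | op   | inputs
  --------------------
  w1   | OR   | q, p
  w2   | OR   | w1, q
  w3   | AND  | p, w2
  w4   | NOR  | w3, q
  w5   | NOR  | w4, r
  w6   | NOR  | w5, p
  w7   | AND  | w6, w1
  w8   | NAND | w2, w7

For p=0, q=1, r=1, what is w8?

w1 = 1 OR 0 = 1
w2 = 1 OR 1 = 1
w3 = 0 AND 1 = 0
w4 = 0 NOR 1 = 0
w5 = 0 NOR 1 = 0
w6 = 0 NOR 0 = 1
w7 = 1 AND 1 = 1
w8 = 1 NAND 1 = 0

0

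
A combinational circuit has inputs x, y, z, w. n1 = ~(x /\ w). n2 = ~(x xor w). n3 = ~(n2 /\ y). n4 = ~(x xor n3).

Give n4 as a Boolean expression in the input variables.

n2 = ~(x xor w)
n3 = ~(n2 /\ y) = ~((~(x xor w)) /\ y)
n4 = ~(x xor n3) = ~(x xor (~((~(x xor w)) /\ y)))

~(x xor (~((~(x xor w)) /\ y)))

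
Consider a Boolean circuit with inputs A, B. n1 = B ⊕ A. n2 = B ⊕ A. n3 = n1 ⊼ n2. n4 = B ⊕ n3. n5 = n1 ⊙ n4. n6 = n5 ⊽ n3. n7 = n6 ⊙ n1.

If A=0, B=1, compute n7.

n1 = 1 ⊕ 0 = 1
n2 = 1 ⊕ 0 = 1
n3 = 1 ⊼ 1 = 0
n4 = 1 ⊕ 0 = 1
n5 = 1 ⊙ 1 = 1
n6 = 1 ⊽ 0 = 0
n7 = 0 ⊙ 1 = 0

0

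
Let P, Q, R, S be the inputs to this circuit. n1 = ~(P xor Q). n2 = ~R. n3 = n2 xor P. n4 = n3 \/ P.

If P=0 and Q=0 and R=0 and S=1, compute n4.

1

n2 = ~0 = 1
n3 = 1 xor 0 = 1
n4 = 1 \/ 0 = 1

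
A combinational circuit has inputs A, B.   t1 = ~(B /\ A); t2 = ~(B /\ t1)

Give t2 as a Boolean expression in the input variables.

t1 = ~(B /\ A)
t2 = ~(B /\ t1) = ~(B /\ (~(B /\ A)))

~(B /\ (~(B /\ A)))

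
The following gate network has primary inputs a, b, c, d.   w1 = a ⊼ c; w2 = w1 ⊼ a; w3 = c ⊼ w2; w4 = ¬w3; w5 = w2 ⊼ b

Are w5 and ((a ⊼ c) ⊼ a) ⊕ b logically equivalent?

No

w1 = a ⊼ c
w2 = w1 ⊼ a = (a ⊼ c) ⊼ a
w5 = w2 ⊼ b = ((a ⊼ c) ⊼ a) ⊼ b
At a=1, b=0, c=0, d=0: circuit gives 1, formula gives 0.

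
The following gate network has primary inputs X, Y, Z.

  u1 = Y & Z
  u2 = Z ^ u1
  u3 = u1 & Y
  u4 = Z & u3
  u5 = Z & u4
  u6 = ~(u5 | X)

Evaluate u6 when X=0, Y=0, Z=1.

1

u1 = 0 & 1 = 0
u3 = 0 & 0 = 0
u4 = 1 & 0 = 0
u5 = 1 & 0 = 0
u6 = ~(0 | 0) = 1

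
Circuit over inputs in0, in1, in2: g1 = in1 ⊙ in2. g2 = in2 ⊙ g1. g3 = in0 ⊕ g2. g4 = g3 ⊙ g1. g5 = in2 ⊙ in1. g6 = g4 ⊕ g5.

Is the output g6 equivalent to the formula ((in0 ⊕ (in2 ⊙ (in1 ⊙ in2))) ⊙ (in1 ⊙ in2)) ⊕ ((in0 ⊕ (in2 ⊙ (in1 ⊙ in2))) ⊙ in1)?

g1 = in1 ⊙ in2
g2 = in2 ⊙ g1 = in2 ⊙ (in1 ⊙ in2)
g3 = in0 ⊕ g2 = in0 ⊕ (in2 ⊙ (in1 ⊙ in2))
g4 = g3 ⊙ g1 = (in0 ⊕ (in2 ⊙ (in1 ⊙ in2))) ⊙ (in1 ⊙ in2)
g5 = in2 ⊙ in1
g6 = g4 ⊕ g5 = ((in0 ⊕ (in2 ⊙ (in1 ⊙ in2))) ⊙ (in1 ⊙ in2)) ⊕ (in2 ⊙ in1)
At in0=0, in1=0, in2=1: circuit gives 1, formula gives 0.

No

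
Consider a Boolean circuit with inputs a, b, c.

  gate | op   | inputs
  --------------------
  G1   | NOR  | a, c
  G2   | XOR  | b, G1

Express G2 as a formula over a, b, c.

G1 = a NOR c
G2 = b XOR G1 = b XOR (a NOR c)

b XOR (a NOR c)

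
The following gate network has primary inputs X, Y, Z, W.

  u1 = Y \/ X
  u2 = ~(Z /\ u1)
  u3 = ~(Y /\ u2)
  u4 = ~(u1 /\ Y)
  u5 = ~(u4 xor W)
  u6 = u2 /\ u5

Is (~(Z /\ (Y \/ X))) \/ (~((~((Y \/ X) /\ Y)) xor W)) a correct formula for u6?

u1 = Y \/ X
u2 = ~(Z /\ u1) = ~(Z /\ (Y \/ X))
u4 = ~(u1 /\ Y) = ~((Y \/ X) /\ Y)
u5 = ~(u4 xor W) = ~((~((Y \/ X) /\ Y)) xor W)
u6 = u2 /\ u5 = (~(Z /\ (Y \/ X))) /\ (~((~((Y \/ X) /\ Y)) xor W))
At X=0, Y=0, Z=0, W=0: circuit gives 0, formula gives 1.

No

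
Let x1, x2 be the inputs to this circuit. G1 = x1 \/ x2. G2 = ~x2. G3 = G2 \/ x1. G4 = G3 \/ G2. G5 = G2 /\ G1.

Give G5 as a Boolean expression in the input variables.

G1 = x1 \/ x2
G2 = ~x2
G5 = G2 /\ G1 = ~x2 /\ (x1 \/ x2)

~x2 /\ (x1 \/ x2)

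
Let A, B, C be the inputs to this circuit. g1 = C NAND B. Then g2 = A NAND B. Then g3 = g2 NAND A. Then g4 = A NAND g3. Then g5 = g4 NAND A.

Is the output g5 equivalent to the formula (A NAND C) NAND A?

No

g2 = A NAND B
g3 = g2 NAND A = (A NAND B) NAND A
g4 = A NAND g3 = A NAND ((A NAND B) NAND A)
g5 = g4 NAND A = (A NAND ((A NAND B) NAND A)) NAND A
At A=1, B=0, C=1: circuit gives 0, formula gives 1.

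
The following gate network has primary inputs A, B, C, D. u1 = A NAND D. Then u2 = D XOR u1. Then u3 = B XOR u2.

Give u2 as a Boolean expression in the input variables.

u1 = A NAND D
u2 = D XOR u1 = D XOR (A NAND D)

D XOR (A NAND D)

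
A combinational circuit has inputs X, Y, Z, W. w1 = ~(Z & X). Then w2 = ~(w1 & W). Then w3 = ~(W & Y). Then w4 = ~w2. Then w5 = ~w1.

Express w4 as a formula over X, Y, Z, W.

~(~((~(Z & X)) & W))

w1 = ~(Z & X)
w2 = ~(w1 & W) = ~((~(Z & X)) & W)
w4 = ~w2 = ~(~((~(Z & X)) & W))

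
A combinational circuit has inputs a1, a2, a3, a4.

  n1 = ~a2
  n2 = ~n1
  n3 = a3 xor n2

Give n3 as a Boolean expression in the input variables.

n1 = ~a2
n2 = ~n1 = ~~a2
n3 = a3 xor n2 = a3 xor ~~a2

a3 xor ~~a2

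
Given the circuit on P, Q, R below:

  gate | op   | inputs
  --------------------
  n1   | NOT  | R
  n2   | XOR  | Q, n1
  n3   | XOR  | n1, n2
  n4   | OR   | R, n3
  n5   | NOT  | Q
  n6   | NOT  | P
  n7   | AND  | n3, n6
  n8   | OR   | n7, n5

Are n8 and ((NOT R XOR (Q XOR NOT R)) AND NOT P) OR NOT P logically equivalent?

No

n1 = NOT R
n2 = Q XOR n1 = Q XOR NOT R
n3 = n1 XOR n2 = NOT R XOR (Q XOR NOT R)
n5 = NOT Q
n6 = NOT P
n7 = n3 AND n6 = (NOT R XOR (Q XOR NOT R)) AND NOT P
n8 = n7 OR n5 = ((NOT R XOR (Q XOR NOT R)) AND NOT P) OR NOT Q
At P=1, Q=0, R=0: circuit gives 1, formula gives 0.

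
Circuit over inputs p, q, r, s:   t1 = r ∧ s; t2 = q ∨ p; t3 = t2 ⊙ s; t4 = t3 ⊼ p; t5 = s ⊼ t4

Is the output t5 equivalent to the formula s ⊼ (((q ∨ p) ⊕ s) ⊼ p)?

No

t2 = q ∨ p
t3 = t2 ⊙ s = (q ∨ p) ⊙ s
t4 = t3 ⊼ p = ((q ∨ p) ⊙ s) ⊼ p
t5 = s ⊼ t4 = s ⊼ (((q ∨ p) ⊙ s) ⊼ p)
At p=1, q=0, r=0, s=1: circuit gives 1, formula gives 0.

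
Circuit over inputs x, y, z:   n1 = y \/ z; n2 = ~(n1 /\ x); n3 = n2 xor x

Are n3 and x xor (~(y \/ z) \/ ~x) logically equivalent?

n1 = y \/ z
n2 = ~(n1 /\ x) = ~((y \/ z) /\ x)
n3 = n2 xor x = (~((y \/ z) /\ x)) xor x
At x=1, y=0, z=0: circuit gives 0, formula gives 0.
At x=0, y=0, z=0: circuit gives 1, formula gives 1.
Agrees on all 8 inputs.

Yes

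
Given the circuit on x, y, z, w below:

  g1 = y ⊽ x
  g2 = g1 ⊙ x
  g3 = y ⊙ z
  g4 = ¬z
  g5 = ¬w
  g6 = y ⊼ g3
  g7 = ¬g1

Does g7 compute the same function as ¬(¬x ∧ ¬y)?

g1 = y ⊽ x
g7 = ¬g1 = ¬(y ⊽ x)
At x=0, y=0, z=0, w=0: circuit gives 0, formula gives 0.
At x=0, y=1, z=0, w=0: circuit gives 1, formula gives 1.
Agrees on all 16 inputs.

Yes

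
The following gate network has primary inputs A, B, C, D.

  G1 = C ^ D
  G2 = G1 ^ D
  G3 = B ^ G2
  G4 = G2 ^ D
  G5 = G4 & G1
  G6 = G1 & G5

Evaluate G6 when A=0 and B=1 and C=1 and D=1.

0

G1 = 1 ^ 1 = 0
G2 = 0 ^ 1 = 1
G4 = 1 ^ 1 = 0
G5 = 0 & 0 = 0
G6 = 0 & 0 = 0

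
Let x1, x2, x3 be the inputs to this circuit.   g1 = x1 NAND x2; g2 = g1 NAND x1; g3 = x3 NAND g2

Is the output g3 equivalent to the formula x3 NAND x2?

No

g1 = x1 NAND x2
g2 = g1 NAND x1 = (x1 NAND x2) NAND x1
g3 = x3 NAND g2 = x3 NAND ((x1 NAND x2) NAND x1)
At x1=0, x2=0, x3=1: circuit gives 0, formula gives 1.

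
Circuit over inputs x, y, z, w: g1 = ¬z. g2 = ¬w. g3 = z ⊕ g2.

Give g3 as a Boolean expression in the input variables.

g2 = ¬w
g3 = z ⊕ g2 = z ⊕ ¬w

z ⊕ ¬w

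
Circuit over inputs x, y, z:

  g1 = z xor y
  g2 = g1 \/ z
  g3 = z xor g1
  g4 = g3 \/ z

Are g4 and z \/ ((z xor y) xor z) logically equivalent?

g1 = z xor y
g3 = z xor g1 = z xor (z xor y)
g4 = g3 \/ z = (z xor (z xor y)) \/ z
At x=0, y=0, z=0: circuit gives 0, formula gives 0.
At x=0, y=0, z=1: circuit gives 1, formula gives 1.
Agrees on all 8 inputs.

Yes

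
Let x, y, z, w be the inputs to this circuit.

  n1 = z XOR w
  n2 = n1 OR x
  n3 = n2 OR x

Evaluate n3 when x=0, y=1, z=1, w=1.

n1 = 1 XOR 1 = 0
n2 = 0 OR 0 = 0
n3 = 0 OR 0 = 0

0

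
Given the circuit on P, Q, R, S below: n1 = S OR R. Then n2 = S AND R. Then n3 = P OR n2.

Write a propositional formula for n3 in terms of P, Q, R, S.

P OR (S AND R)

n2 = S AND R
n3 = P OR n2 = P OR (S AND R)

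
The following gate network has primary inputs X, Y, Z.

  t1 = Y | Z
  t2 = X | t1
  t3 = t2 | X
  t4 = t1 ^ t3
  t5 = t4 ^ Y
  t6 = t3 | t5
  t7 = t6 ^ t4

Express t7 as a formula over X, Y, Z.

t1 = Y | Z
t2 = X | t1 = X | (Y | Z)
t3 = t2 | X = (X | (Y | Z)) | X
t4 = t1 ^ t3 = (Y | Z) ^ ((X | (Y | Z)) | X)
t5 = t4 ^ Y = ((Y | Z) ^ ((X | (Y | Z)) | X)) ^ Y
t6 = t3 | t5 = ((X | (Y | Z)) | X) | (((Y | Z) ^ ((X | (Y | Z)) | X)) ^ Y)
t7 = t6 ^ t4 = (((X | (Y | Z)) | X) | (((Y | Z) ^ ((X | (Y | Z)) | X)) ^ Y)) ^ ((Y | Z) ^ ((X | (Y | Z)) | X))

(((X | (Y | Z)) | X) | (((Y | Z) ^ ((X | (Y | Z)) | X)) ^ Y)) ^ ((Y | Z) ^ ((X | (Y | Z)) | X))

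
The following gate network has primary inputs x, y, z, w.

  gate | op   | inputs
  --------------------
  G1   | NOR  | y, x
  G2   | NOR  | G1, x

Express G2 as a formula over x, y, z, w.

(y NOR x) NOR x

G1 = y NOR x
G2 = G1 NOR x = (y NOR x) NOR x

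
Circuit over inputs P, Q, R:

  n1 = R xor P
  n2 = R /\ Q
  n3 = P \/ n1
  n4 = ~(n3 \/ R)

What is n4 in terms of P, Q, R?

~((P \/ (R xor P)) \/ R)

n1 = R xor P
n3 = P \/ n1 = P \/ (R xor P)
n4 = ~(n3 \/ R) = ~((P \/ (R xor P)) \/ R)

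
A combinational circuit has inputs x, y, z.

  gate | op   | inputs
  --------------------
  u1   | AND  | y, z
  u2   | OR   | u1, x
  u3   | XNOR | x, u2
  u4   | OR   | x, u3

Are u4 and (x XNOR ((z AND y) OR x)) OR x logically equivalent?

u1 = y AND z
u2 = u1 OR x = (y AND z) OR x
u3 = x XNOR u2 = x XNOR ((y AND z) OR x)
u4 = x OR u3 = x OR (x XNOR ((y AND z) OR x))
At x=0, y=1, z=1: circuit gives 0, formula gives 0.
At x=0, y=0, z=0: circuit gives 1, formula gives 1.
Agrees on all 8 inputs.

Yes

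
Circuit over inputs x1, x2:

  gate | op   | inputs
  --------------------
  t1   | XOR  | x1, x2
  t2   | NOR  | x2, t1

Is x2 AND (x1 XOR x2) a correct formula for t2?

t1 = x1 XOR x2
t2 = x2 NOR t1 = x2 NOR (x1 XOR x2)
At x1=0, x2=0: circuit gives 1, formula gives 0.

No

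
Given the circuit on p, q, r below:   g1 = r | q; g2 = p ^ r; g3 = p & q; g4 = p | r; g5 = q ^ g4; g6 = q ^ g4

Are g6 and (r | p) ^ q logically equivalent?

Yes

g4 = p | r
g6 = q ^ g4 = q ^ (p | r)
At p=0, q=0, r=0: circuit gives 0, formula gives 0.
At p=0, q=0, r=1: circuit gives 1, formula gives 1.
Agrees on all 8 inputs.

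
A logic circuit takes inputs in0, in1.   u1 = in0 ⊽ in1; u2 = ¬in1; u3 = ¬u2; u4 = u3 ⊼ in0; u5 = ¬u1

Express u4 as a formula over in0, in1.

u2 = ¬in1
u3 = ¬u2 = ¬¬in1
u4 = u3 ⊼ in0 = ¬¬in1 ⊼ in0

¬¬in1 ⊼ in0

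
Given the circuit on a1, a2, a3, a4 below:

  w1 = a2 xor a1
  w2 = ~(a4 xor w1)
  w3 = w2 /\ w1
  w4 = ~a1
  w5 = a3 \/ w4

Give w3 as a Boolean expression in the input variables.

(~(a4 xor (a2 xor a1))) /\ (a2 xor a1)

w1 = a2 xor a1
w2 = ~(a4 xor w1) = ~(a4 xor (a2 xor a1))
w3 = w2 /\ w1 = (~(a4 xor (a2 xor a1))) /\ (a2 xor a1)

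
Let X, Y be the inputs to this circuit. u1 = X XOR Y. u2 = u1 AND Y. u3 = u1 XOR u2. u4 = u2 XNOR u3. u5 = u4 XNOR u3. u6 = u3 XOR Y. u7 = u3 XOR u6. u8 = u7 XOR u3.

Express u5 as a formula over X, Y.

u1 = X XOR Y
u2 = u1 AND Y = (X XOR Y) AND Y
u3 = u1 XOR u2 = (X XOR Y) XOR ((X XOR Y) AND Y)
u4 = u2 XNOR u3 = ((X XOR Y) AND Y) XNOR ((X XOR Y) XOR ((X XOR Y) AND Y))
u5 = u4 XNOR u3 = (((X XOR Y) AND Y) XNOR ((X XOR Y) XOR ((X XOR Y) AND Y))) XNOR ((X XOR Y) XOR ((X XOR Y) AND Y))

(((X XOR Y) AND Y) XNOR ((X XOR Y) XOR ((X XOR Y) AND Y))) XNOR ((X XOR Y) XOR ((X XOR Y) AND Y))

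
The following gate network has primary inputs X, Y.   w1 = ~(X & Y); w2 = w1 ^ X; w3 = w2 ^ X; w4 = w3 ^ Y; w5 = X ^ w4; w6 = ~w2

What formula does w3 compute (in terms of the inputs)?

((~(X & Y)) ^ X) ^ X

w1 = ~(X & Y)
w2 = w1 ^ X = (~(X & Y)) ^ X
w3 = w2 ^ X = ((~(X & Y)) ^ X) ^ X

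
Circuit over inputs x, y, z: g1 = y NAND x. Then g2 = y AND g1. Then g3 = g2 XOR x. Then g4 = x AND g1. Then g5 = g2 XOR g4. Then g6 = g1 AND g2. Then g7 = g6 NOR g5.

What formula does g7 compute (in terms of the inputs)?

((y NAND x) AND (y AND (y NAND x))) NOR ((y AND (y NAND x)) XOR (x AND (y NAND x)))

g1 = y NAND x
g2 = y AND g1 = y AND (y NAND x)
g4 = x AND g1 = x AND (y NAND x)
g5 = g2 XOR g4 = (y AND (y NAND x)) XOR (x AND (y NAND x))
g6 = g1 AND g2 = (y NAND x) AND (y AND (y NAND x))
g7 = g6 NOR g5 = ((y NAND x) AND (y AND (y NAND x))) NOR ((y AND (y NAND x)) XOR (x AND (y NAND x)))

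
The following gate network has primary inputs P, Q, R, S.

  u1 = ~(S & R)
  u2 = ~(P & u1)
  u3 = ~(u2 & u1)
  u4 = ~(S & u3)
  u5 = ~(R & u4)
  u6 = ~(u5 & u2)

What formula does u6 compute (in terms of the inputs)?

u1 = ~(S & R)
u2 = ~(P & u1) = ~(P & (~(S & R)))
u3 = ~(u2 & u1) = ~((~(P & (~(S & R)))) & (~(S & R)))
u4 = ~(S & u3) = ~(S & (~((~(P & (~(S & R)))) & (~(S & R)))))
u5 = ~(R & u4) = ~(R & (~(S & (~((~(P & (~(S & R)))) & (~(S & R)))))))
u6 = ~(u5 & u2) = ~((~(R & (~(S & (~((~(P & (~(S & R)))) & (~(S & R)))))))) & (~(P & (~(S & R)))))

~((~(R & (~(S & (~((~(P & (~(S & R)))) & (~(S & R)))))))) & (~(P & (~(S & R)))))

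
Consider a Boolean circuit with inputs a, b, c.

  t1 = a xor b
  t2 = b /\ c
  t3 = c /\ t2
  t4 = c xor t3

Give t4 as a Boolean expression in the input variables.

t2 = b /\ c
t3 = c /\ t2 = c /\ (b /\ c)
t4 = c xor t3 = c xor (c /\ (b /\ c))

c xor (c /\ (b /\ c))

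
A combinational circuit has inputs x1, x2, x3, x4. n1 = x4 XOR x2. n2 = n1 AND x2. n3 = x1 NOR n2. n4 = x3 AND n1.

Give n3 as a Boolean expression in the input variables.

x1 NOR ((x4 XOR x2) AND x2)

n1 = x4 XOR x2
n2 = n1 AND x2 = (x4 XOR x2) AND x2
n3 = x1 NOR n2 = x1 NOR ((x4 XOR x2) AND x2)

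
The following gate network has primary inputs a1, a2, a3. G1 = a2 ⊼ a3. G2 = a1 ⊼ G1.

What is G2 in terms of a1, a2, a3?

a1 ⊼ (a2 ⊼ a3)

G1 = a2 ⊼ a3
G2 = a1 ⊼ G1 = a1 ⊼ (a2 ⊼ a3)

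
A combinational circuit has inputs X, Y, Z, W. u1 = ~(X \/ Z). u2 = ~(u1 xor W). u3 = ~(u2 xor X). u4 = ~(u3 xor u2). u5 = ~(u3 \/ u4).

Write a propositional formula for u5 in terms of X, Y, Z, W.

u1 = ~(X \/ Z)
u2 = ~(u1 xor W) = ~((~(X \/ Z)) xor W)
u3 = ~(u2 xor X) = ~((~((~(X \/ Z)) xor W)) xor X)
u4 = ~(u3 xor u2) = ~((~((~((~(X \/ Z)) xor W)) xor X)) xor (~((~(X \/ Z)) xor W)))
u5 = ~(u3 \/ u4) = ~((~((~((~(X \/ Z)) xor W)) xor X)) \/ (~((~((~((~(X \/ Z)) xor W)) xor X)) xor (~((~(X \/ Z)) xor W)))))

~((~((~((~(X \/ Z)) xor W)) xor X)) \/ (~((~((~((~(X \/ Z)) xor W)) xor X)) xor (~((~(X \/ Z)) xor W)))))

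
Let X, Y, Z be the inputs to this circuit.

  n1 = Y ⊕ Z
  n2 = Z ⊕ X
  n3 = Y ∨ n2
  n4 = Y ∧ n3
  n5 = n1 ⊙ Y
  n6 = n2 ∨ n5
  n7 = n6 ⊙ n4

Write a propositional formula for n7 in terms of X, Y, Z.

((Z ⊕ X) ∨ ((Y ⊕ Z) ⊙ Y)) ⊙ (Y ∧ (Y ∨ (Z ⊕ X)))

n1 = Y ⊕ Z
n2 = Z ⊕ X
n3 = Y ∨ n2 = Y ∨ (Z ⊕ X)
n4 = Y ∧ n3 = Y ∧ (Y ∨ (Z ⊕ X))
n5 = n1 ⊙ Y = (Y ⊕ Z) ⊙ Y
n6 = n2 ∨ n5 = (Z ⊕ X) ∨ ((Y ⊕ Z) ⊙ Y)
n7 = n6 ⊙ n4 = ((Z ⊕ X) ∨ ((Y ⊕ Z) ⊙ Y)) ⊙ (Y ∧ (Y ∨ (Z ⊕ X)))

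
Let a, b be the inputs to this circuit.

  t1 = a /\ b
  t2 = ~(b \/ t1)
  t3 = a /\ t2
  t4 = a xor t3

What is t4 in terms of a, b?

t1 = a /\ b
t2 = ~(b \/ t1) = ~(b \/ (a /\ b))
t3 = a /\ t2 = a /\ (~(b \/ (a /\ b)))
t4 = a xor t3 = a xor (a /\ (~(b \/ (a /\ b))))

a xor (a /\ (~(b \/ (a /\ b))))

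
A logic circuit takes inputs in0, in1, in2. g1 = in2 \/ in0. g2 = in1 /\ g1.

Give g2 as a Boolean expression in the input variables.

g1 = in2 \/ in0
g2 = in1 /\ g1 = in1 /\ (in2 \/ in0)

in1 /\ (in2 \/ in0)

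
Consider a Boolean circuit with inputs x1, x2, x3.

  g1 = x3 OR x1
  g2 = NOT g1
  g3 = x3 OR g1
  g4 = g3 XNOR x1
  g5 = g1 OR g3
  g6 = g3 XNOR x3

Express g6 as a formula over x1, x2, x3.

g1 = x3 OR x1
g3 = x3 OR g1 = x3 OR (x3 OR x1)
g6 = g3 XNOR x3 = (x3 OR (x3 OR x1)) XNOR x3

(x3 OR (x3 OR x1)) XNOR x3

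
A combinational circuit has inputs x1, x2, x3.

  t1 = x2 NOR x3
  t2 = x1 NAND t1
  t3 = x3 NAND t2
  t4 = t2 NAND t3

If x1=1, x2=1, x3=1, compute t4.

1

t1 = 1 NOR 1 = 0
t2 = 1 NAND 0 = 1
t3 = 1 NAND 1 = 0
t4 = 1 NAND 0 = 1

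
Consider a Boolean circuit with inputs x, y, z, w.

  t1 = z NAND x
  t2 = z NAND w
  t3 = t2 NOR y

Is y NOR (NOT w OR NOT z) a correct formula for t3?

Yes

t2 = z NAND w
t3 = t2 NOR y = (z NAND w) NOR y
At x=0, y=0, z=0, w=0: circuit gives 0, formula gives 0.
At x=0, y=0, z=1, w=1: circuit gives 1, formula gives 1.
Agrees on all 16 inputs.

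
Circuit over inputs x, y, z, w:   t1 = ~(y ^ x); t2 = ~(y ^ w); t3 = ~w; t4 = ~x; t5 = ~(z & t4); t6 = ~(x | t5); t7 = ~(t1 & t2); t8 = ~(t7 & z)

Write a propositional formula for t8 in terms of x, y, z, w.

~((~((~(y ^ x)) & (~(y ^ w)))) & z)

t1 = ~(y ^ x)
t2 = ~(y ^ w)
t7 = ~(t1 & t2) = ~((~(y ^ x)) & (~(y ^ w)))
t8 = ~(t7 & z) = ~((~((~(y ^ x)) & (~(y ^ w)))) & z)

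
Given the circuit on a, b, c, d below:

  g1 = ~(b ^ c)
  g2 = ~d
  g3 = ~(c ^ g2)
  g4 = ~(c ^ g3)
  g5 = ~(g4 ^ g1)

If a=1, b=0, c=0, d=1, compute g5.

0

g1 = ~(0 ^ 0) = 1
g2 = ~1 = 0
g3 = ~(0 ^ 0) = 1
g4 = ~(0 ^ 1) = 0
g5 = ~(0 ^ 1) = 0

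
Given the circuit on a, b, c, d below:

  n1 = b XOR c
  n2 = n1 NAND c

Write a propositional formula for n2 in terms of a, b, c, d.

n1 = b XOR c
n2 = n1 NAND c = (b XOR c) NAND c

(b XOR c) NAND c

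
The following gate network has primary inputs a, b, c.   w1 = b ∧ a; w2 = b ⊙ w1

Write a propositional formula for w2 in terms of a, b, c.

w1 = b ∧ a
w2 = b ⊙ w1 = b ⊙ (b ∧ a)

b ⊙ (b ∧ a)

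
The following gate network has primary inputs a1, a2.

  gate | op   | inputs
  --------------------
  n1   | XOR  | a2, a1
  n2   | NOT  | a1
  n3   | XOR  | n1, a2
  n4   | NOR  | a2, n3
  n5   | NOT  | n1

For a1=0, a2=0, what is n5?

1

n1 = 0 XOR 0 = 0
n5 = NOT 0 = 1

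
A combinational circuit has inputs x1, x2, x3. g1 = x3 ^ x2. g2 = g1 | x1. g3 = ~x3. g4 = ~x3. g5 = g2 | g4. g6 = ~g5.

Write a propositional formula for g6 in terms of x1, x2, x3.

g1 = x3 ^ x2
g2 = g1 | x1 = (x3 ^ x2) | x1
g4 = ~x3
g5 = g2 | g4 = ((x3 ^ x2) | x1) | ~x3
g6 = ~g5 = ~(((x3 ^ x2) | x1) | ~x3)

~(((x3 ^ x2) | x1) | ~x3)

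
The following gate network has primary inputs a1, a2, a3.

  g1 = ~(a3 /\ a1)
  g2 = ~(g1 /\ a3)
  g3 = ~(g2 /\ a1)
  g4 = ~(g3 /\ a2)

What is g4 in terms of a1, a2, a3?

~((~((~((~(a3 /\ a1)) /\ a3)) /\ a1)) /\ a2)

g1 = ~(a3 /\ a1)
g2 = ~(g1 /\ a3) = ~((~(a3 /\ a1)) /\ a3)
g3 = ~(g2 /\ a1) = ~((~((~(a3 /\ a1)) /\ a3)) /\ a1)
g4 = ~(g3 /\ a2) = ~((~((~((~(a3 /\ a1)) /\ a3)) /\ a1)) /\ a2)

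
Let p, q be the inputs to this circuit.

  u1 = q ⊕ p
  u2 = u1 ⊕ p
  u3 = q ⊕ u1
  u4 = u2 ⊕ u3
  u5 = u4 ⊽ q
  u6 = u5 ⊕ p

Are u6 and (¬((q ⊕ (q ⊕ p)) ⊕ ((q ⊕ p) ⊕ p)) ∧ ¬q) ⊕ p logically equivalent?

Yes

u1 = q ⊕ p
u2 = u1 ⊕ p = (q ⊕ p) ⊕ p
u3 = q ⊕ u1 = q ⊕ (q ⊕ p)
u4 = u2 ⊕ u3 = ((q ⊕ p) ⊕ p) ⊕ (q ⊕ (q ⊕ p))
u5 = u4 ⊽ q = (((q ⊕ p) ⊕ p) ⊕ (q ⊕ (q ⊕ p))) ⊽ q
u6 = u5 ⊕ p = ((((q ⊕ p) ⊕ p) ⊕ (q ⊕ (q ⊕ p))) ⊽ q) ⊕ p
At p=0, q=1: circuit gives 0, formula gives 0.
At p=0, q=0: circuit gives 1, formula gives 1.
Agrees on all 4 inputs.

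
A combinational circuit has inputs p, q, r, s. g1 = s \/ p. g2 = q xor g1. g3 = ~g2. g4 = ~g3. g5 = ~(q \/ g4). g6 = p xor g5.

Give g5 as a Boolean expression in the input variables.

~(q \/ ~~(q xor (s \/ p)))

g1 = s \/ p
g2 = q xor g1 = q xor (s \/ p)
g3 = ~g2 = ~(q xor (s \/ p))
g4 = ~g3 = ~~(q xor (s \/ p))
g5 = ~(q \/ g4) = ~(q \/ ~~(q xor (s \/ p)))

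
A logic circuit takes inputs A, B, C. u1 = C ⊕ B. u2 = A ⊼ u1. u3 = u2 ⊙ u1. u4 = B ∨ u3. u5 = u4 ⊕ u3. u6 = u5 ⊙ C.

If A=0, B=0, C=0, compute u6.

u1 = 0 ⊕ 0 = 0
u2 = 0 ⊼ 0 = 1
u3 = 1 ⊙ 0 = 0
u4 = 0 ∨ 0 = 0
u5 = 0 ⊕ 0 = 0
u6 = 0 ⊙ 0 = 1

1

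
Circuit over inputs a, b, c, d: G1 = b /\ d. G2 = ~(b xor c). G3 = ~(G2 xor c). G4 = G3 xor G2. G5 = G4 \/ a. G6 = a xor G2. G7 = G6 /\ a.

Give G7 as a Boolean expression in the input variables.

G2 = ~(b xor c)
G6 = a xor G2 = a xor (~(b xor c))
G7 = G6 /\ a = (a xor (~(b xor c))) /\ a

(a xor (~(b xor c))) /\ a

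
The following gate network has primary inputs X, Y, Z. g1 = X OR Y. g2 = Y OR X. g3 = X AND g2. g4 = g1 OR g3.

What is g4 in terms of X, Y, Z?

g1 = X OR Y
g2 = Y OR X
g3 = X AND g2 = X AND (Y OR X)
g4 = g1 OR g3 = (X OR Y) OR (X AND (Y OR X))

(X OR Y) OR (X AND (Y OR X))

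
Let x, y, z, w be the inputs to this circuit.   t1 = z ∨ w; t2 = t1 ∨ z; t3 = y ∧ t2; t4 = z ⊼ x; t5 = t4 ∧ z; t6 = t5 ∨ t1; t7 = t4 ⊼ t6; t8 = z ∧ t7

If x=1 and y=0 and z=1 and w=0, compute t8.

1

t1 = 1 ∨ 0 = 1
t4 = 1 ⊼ 1 = 0
t5 = 0 ∧ 1 = 0
t6 = 0 ∨ 1 = 1
t7 = 0 ⊼ 1 = 1
t8 = 1 ∧ 1 = 1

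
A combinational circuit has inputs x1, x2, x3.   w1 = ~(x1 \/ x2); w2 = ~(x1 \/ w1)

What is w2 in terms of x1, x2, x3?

w1 = ~(x1 \/ x2)
w2 = ~(x1 \/ w1) = ~(x1 \/ (~(x1 \/ x2)))

~(x1 \/ (~(x1 \/ x2)))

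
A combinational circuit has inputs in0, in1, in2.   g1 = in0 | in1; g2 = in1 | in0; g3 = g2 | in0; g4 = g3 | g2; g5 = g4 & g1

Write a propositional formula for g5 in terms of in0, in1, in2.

(((in1 | in0) | in0) | (in1 | in0)) & (in0 | in1)

g1 = in0 | in1
g2 = in1 | in0
g3 = g2 | in0 = (in1 | in0) | in0
g4 = g3 | g2 = ((in1 | in0) | in0) | (in1 | in0)
g5 = g4 & g1 = (((in1 | in0) | in0) | (in1 | in0)) & (in0 | in1)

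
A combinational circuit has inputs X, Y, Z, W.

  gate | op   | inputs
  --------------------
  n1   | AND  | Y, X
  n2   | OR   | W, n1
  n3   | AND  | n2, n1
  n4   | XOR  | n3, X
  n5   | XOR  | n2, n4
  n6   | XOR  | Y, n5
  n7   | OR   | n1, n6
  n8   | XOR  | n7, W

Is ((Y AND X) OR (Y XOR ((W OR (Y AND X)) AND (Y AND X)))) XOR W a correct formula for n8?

No

n1 = Y AND X
n2 = W OR n1 = W OR (Y AND X)
n3 = n2 AND n1 = (W OR (Y AND X)) AND (Y AND X)
n4 = n3 XOR X = ((W OR (Y AND X)) AND (Y AND X)) XOR X
n5 = n2 XOR n4 = (W OR (Y AND X)) XOR (((W OR (Y AND X)) AND (Y AND X)) XOR X)
n6 = Y XOR n5 = Y XOR ((W OR (Y AND X)) XOR (((W OR (Y AND X)) AND (Y AND X)) XOR X))
n7 = n1 OR n6 = (Y AND X) OR (Y XOR ((W OR (Y AND X)) XOR (((W OR (Y AND X)) AND (Y AND X)) XOR X)))
n8 = n7 XOR W = ((Y AND X) OR (Y XOR ((W OR (Y AND X)) XOR (((W OR (Y AND X)) AND (Y AND X)) XOR X)))) XOR W
At X=0, Y=0, Z=0, W=1: circuit gives 0, formula gives 1.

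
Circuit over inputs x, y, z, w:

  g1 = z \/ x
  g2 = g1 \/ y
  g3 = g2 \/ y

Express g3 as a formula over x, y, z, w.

g1 = z \/ x
g2 = g1 \/ y = (z \/ x) \/ y
g3 = g2 \/ y = ((z \/ x) \/ y) \/ y

((z \/ x) \/ y) \/ y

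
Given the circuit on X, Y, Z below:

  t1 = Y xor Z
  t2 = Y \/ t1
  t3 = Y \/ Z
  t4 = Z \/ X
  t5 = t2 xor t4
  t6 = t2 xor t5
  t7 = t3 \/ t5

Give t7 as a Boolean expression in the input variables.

t1 = Y xor Z
t2 = Y \/ t1 = Y \/ (Y xor Z)
t3 = Y \/ Z
t4 = Z \/ X
t5 = t2 xor t4 = (Y \/ (Y xor Z)) xor (Z \/ X)
t7 = t3 \/ t5 = (Y \/ Z) \/ ((Y \/ (Y xor Z)) xor (Z \/ X))

(Y \/ Z) \/ ((Y \/ (Y xor Z)) xor (Z \/ X))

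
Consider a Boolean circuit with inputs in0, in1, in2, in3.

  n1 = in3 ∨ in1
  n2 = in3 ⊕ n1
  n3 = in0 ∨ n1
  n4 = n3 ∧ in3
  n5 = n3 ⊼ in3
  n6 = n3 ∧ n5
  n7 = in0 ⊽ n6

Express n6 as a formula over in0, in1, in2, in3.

n1 = in3 ∨ in1
n3 = in0 ∨ n1 = in0 ∨ (in3 ∨ in1)
n5 = n3 ⊼ in3 = (in0 ∨ (in3 ∨ in1)) ⊼ in3
n6 = n3 ∧ n5 = (in0 ∨ (in3 ∨ in1)) ∧ ((in0 ∨ (in3 ∨ in1)) ⊼ in3)

(in0 ∨ (in3 ∨ in1)) ∧ ((in0 ∨ (in3 ∨ in1)) ⊼ in3)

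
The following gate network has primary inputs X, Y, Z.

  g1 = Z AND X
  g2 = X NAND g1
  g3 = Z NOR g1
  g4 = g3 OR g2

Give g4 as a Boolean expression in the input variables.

g1 = Z AND X
g2 = X NAND g1 = X NAND (Z AND X)
g3 = Z NOR g1 = Z NOR (Z AND X)
g4 = g3 OR g2 = (Z NOR (Z AND X)) OR (X NAND (Z AND X))

(Z NOR (Z AND X)) OR (X NAND (Z AND X))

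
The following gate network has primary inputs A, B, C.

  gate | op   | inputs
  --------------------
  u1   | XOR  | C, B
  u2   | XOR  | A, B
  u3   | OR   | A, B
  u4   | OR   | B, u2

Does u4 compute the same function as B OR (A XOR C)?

No

u2 = A XOR B
u4 = B OR u2 = B OR (A XOR B)
At A=0, B=0, C=1: circuit gives 0, formula gives 1.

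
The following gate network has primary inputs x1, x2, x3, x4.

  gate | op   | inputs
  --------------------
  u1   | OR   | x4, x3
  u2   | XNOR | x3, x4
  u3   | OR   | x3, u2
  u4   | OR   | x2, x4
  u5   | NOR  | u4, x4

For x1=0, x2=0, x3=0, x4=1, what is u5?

0

u4 = 0 OR 1 = 1
u5 = 1 NOR 1 = 0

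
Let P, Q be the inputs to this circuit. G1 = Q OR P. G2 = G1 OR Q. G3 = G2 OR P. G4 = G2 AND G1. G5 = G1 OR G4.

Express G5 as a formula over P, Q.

(Q OR P) OR (((Q OR P) OR Q) AND (Q OR P))

G1 = Q OR P
G2 = G1 OR Q = (Q OR P) OR Q
G4 = G2 AND G1 = ((Q OR P) OR Q) AND (Q OR P)
G5 = G1 OR G4 = (Q OR P) OR (((Q OR P) OR Q) AND (Q OR P))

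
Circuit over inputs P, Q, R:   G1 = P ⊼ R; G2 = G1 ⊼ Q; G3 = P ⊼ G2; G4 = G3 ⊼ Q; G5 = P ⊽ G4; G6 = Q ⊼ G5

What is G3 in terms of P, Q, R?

G1 = P ⊼ R
G2 = G1 ⊼ Q = (P ⊼ R) ⊼ Q
G3 = P ⊼ G2 = P ⊼ ((P ⊼ R) ⊼ Q)

P ⊼ ((P ⊼ R) ⊼ Q)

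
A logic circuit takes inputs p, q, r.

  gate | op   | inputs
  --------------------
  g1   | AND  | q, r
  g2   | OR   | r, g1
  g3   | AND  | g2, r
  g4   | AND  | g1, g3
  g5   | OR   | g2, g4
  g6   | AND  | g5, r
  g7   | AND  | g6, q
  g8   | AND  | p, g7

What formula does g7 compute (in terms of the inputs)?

g1 = q AND r
g2 = r OR g1 = r OR (q AND r)
g3 = g2 AND r = (r OR (q AND r)) AND r
g4 = g1 AND g3 = (q AND r) AND ((r OR (q AND r)) AND r)
g5 = g2 OR g4 = (r OR (q AND r)) OR ((q AND r) AND ((r OR (q AND r)) AND r))
g6 = g5 AND r = ((r OR (q AND r)) OR ((q AND r) AND ((r OR (q AND r)) AND r))) AND r
g7 = g6 AND q = (((r OR (q AND r)) OR ((q AND r) AND ((r OR (q AND r)) AND r))) AND r) AND q

(((r OR (q AND r)) OR ((q AND r) AND ((r OR (q AND r)) AND r))) AND r) AND q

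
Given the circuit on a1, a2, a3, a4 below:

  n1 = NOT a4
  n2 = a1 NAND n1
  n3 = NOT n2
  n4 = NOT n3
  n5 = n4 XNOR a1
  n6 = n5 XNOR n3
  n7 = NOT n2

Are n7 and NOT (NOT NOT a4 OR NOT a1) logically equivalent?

n1 = NOT a4
n2 = a1 NAND n1 = a1 NAND NOT a4
n7 = NOT n2 = NOT (a1 NAND NOT a4)
At a1=0, a2=0, a3=0, a4=0: circuit gives 0, formula gives 0.
At a1=1, a2=0, a3=0, a4=0: circuit gives 1, formula gives 1.
Agrees on all 16 inputs.

Yes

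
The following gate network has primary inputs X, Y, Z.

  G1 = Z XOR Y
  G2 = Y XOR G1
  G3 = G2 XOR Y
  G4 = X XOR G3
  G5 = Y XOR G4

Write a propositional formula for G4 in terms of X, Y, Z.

G1 = Z XOR Y
G2 = Y XOR G1 = Y XOR (Z XOR Y)
G3 = G2 XOR Y = (Y XOR (Z XOR Y)) XOR Y
G4 = X XOR G3 = X XOR ((Y XOR (Z XOR Y)) XOR Y)

X XOR ((Y XOR (Z XOR Y)) XOR Y)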